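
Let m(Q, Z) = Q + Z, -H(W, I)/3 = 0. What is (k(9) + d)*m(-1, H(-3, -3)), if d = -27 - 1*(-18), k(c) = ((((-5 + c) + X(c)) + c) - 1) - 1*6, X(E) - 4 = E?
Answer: -10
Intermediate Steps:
X(E) = 4 + E
H(W, I) = 0 (H(W, I) = -3*0 = 0)
k(c) = -8 + 3*c (k(c) = ((((-5 + c) + (4 + c)) + c) - 1) - 1*6 = (((-1 + 2*c) + c) - 1) - 6 = ((-1 + 3*c) - 1) - 6 = (-2 + 3*c) - 6 = -8 + 3*c)
d = -9 (d = -27 + 18 = -9)
(k(9) + d)*m(-1, H(-3, -3)) = ((-8 + 3*9) - 9)*(-1 + 0) = ((-8 + 27) - 9)*(-1) = (19 - 9)*(-1) = 10*(-1) = -10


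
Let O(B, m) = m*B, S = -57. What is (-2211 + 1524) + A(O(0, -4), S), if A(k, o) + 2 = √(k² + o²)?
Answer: -632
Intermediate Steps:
O(B, m) = B*m
A(k, o) = -2 + √(k² + o²)
(-2211 + 1524) + A(O(0, -4), S) = (-2211 + 1524) + (-2 + √((0*(-4))² + (-57)²)) = -687 + (-2 + √(0² + 3249)) = -687 + (-2 + √(0 + 3249)) = -687 + (-2 + √3249) = -687 + (-2 + 57) = -687 + 55 = -632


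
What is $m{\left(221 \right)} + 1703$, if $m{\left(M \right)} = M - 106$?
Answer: $1818$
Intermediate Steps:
$m{\left(M \right)} = -106 + M$ ($m{\left(M \right)} = M - 106 = -106 + M$)
$m{\left(221 \right)} + 1703 = \left(-106 + 221\right) + 1703 = 115 + 1703 = 1818$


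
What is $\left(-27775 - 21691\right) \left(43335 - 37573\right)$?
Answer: $-285023092$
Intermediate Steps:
$\left(-27775 - 21691\right) \left(43335 - 37573\right) = \left(-49466\right) 5762 = -285023092$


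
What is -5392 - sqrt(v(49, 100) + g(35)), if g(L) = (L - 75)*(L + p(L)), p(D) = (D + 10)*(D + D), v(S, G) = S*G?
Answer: -5392 - 350*I ≈ -5392.0 - 350.0*I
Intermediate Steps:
v(S, G) = G*S
p(D) = 2*D*(10 + D) (p(D) = (10 + D)*(2*D) = 2*D*(10 + D))
g(L) = (-75 + L)*(L + 2*L*(10 + L)) (g(L) = (L - 75)*(L + 2*L*(10 + L)) = (-75 + L)*(L + 2*L*(10 + L)))
-5392 - sqrt(v(49, 100) + g(35)) = -5392 - sqrt(100*49 + 35*(-1575 - 129*35 + 2*35**2)) = -5392 - sqrt(4900 + 35*(-1575 - 4515 + 2*1225)) = -5392 - sqrt(4900 + 35*(-1575 - 4515 + 2450)) = -5392 - sqrt(4900 + 35*(-3640)) = -5392 - sqrt(4900 - 127400) = -5392 - sqrt(-122500) = -5392 - 350*I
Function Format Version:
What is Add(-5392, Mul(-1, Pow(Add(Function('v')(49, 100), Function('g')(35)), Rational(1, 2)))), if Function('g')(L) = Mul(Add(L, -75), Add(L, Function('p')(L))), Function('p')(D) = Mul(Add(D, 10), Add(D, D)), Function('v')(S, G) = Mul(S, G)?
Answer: Add(-5392, Mul(-350, I)) ≈ Add(-5392.0, Mul(-350.00, I))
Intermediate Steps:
Function('v')(S, G) = Mul(G, S)
Function('p')(D) = Mul(2, D, Add(10, D)) (Function('p')(D) = Mul(Add(10, D), Mul(2, D)) = Mul(2, D, Add(10, D)))
Function('g')(L) = Mul(Add(-75, L), Add(L, Mul(2, L, Add(10, L)))) (Function('g')(L) = Mul(Add(L, -75), Add(L, Mul(2, L, Add(10, L)))) = Mul(Add(-75, L), Add(L, Mul(2, L, Add(10, L)))))
Add(-5392, Mul(-1, Pow(Add(Function('v')(49, 100), Function('g')(35)), Rational(1, 2)))) = Add(-5392, Mul(-1, Pow(Add(Mul(100, 49), Mul(35, Add(-1575, Mul(-129, 35), Mul(2, Pow(35, 2))))), Rational(1, 2)))) = Add(-5392, Mul(-1, Pow(Add(4900, Mul(35, Add(-1575, -4515, Mul(2, 1225)))), Rational(1, 2)))) = Add(-5392, Mul(-1, Pow(Add(4900, Mul(35, Add(-1575, -4515, 2450))), Rational(1, 2)))) = Add(-5392, Mul(-1, Pow(Add(4900, Mul(35, -3640)), Rational(1, 2)))) = Add(-5392, Mul(-1, Pow(Add(4900, -127400), Rational(1, 2)))) = Add(-5392, Mul(-1, Pow(-122500, Rational(1, 2)))) = Add(-5392, Mul(-1, Mul(350, I))) = Add(-5392, Mul(-350, I))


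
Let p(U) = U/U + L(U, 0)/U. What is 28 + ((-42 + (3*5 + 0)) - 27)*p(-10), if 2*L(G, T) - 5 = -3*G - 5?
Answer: 55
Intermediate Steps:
L(G, T) = -3*G/2 (L(G, T) = 5/2 + (-3*G - 5)/2 = 5/2 + (-5 - 3*G)/2 = 5/2 + (-5/2 - 3*G/2) = -3*G/2)
p(U) = -1/2 (p(U) = U/U + (-3*U/2)/U = 1 - 3/2 = -1/2)
28 + ((-42 + (3*5 + 0)) - 27)*p(-10) = 28 + ((-42 + (3*5 + 0)) - 27)*(-1/2) = 28 + ((-42 + (15 + 0)) - 27)*(-1/2) = 28 + ((-42 + 15) - 27)*(-1/2) = 28 + (-27 - 27)*(-1/2) = 28 - 54*(-1/2) = 28 + 27 = 55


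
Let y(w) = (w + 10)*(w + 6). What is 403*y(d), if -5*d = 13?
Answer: 253487/25 ≈ 10139.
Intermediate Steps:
d = -13/5 (d = -⅕*13 = -13/5 ≈ -2.6000)
y(w) = (6 + w)*(10 + w) (y(w) = (10 + w)*(6 + w) = (6 + w)*(10 + w))
403*y(d) = 403*(60 + (-13/5)² + 16*(-13/5)) = 403*(60 + 169/25 - 208/5) = 403*(629/25) = 253487/25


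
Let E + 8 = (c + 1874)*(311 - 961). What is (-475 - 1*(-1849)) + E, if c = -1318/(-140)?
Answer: -8559973/7 ≈ -1.2229e+6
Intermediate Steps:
c = 659/70 (c = -1318*(-1/140) = 659/70 ≈ 9.4143)
E = -8569591/7 (E = -8 + (659/70 + 1874)*(311 - 961) = -8 + (131839/70)*(-650) = -8 - 8569535/7 = -8569591/7 ≈ -1.2242e+6)
(-475 - 1*(-1849)) + E = (-475 - 1*(-1849)) - 8569591/7 = (-475 + 1849) - 8569591/7 = 1374 - 8569591/7 = -8559973/7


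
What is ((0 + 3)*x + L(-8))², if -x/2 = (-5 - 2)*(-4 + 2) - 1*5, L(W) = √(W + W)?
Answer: 2900 - 432*I ≈ 2900.0 - 432.0*I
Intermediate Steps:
L(W) = √2*√W (L(W) = √(2*W) = √2*√W)
x = -18 (x = -2*((-5 - 2)*(-4 + 2) - 1*5) = -2*(-7*(-2) - 5) = -2*(14 - 5) = -2*9 = -18)
((0 + 3)*x + L(-8))² = ((0 + 3)*(-18) + √2*√(-8))² = (3*(-18) + √2*(2*I*√2))² = (-54 + 4*I)²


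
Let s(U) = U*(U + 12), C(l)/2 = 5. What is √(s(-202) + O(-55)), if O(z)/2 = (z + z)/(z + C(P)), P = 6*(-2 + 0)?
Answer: 2*√86366/3 ≈ 195.92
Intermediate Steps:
P = -12 (P = 6*(-2) = -12)
C(l) = 10 (C(l) = 2*5 = 10)
s(U) = U*(12 + U)
O(z) = 4*z/(10 + z) (O(z) = 2*((z + z)/(z + 10)) = 2*((2*z)/(10 + z)) = 2*(2*z/(10 + z)) = 4*z/(10 + z))
√(s(-202) + O(-55)) = √(-202*(12 - 202) + 4*(-55)/(10 - 55)) = √(-202*(-190) + 4*(-55)/(-45)) = √(38380 + 4*(-55)*(-1/45)) = √(38380 + 44/9) = √(345464/9) = 2*√86366/3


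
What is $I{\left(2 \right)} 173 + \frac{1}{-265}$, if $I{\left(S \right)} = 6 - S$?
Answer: $\frac{183379}{265} \approx 692.0$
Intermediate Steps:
$I{\left(2 \right)} 173 + \frac{1}{-265} = \left(6 - 2\right) 173 + \frac{1}{-265} = \left(6 - 2\right) 173 - \frac{1}{265} = 4 \cdot 173 - \frac{1}{265} = 692 - \frac{1}{265} = \frac{183379}{265}$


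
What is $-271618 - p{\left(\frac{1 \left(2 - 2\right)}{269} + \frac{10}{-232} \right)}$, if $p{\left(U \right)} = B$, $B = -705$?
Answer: $-270913$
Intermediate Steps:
$p{\left(U \right)} = -705$
$-271618 - p{\left(\frac{1 \left(2 - 2\right)}{269} + \frac{10}{-232} \right)} = -271618 - -705 = -271618 + 705 = -270913$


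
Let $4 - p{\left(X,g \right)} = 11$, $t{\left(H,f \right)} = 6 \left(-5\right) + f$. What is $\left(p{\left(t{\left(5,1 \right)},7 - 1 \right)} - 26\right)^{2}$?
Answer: $1089$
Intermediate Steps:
$t{\left(H,f \right)} = -30 + f$
$p{\left(X,g \right)} = -7$ ($p{\left(X,g \right)} = 4 - 11 = -7$)
$\left(p{\left(t{\left(5,1 \right)},7 - 1 \right)} - 26\right)^{2} = \left(-7 - 26\right)^{2} = \left(-33\right)^{2} = 1089$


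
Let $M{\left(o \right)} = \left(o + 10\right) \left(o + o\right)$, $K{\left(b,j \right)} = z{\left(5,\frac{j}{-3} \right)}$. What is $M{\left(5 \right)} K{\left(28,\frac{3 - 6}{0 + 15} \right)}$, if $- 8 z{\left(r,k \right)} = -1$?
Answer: $\frac{75}{4} \approx 18.75$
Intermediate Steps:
$z{\left(r,k \right)} = \frac{1}{8}$ ($z{\left(r,k \right)} = \left(- \frac{1}{8}\right) \left(-1\right) = \frac{1}{8}$)
$K{\left(b,j \right)} = \frac{1}{8}$
$M{\left(o \right)} = 2 o \left(10 + o\right)$ ($M{\left(o \right)} = \left(10 + o\right) 2 o = 2 o \left(10 + o\right)$)
$M{\left(5 \right)} K{\left(28,\frac{3 - 6}{0 + 15} \right)} = 2 \cdot 5 \left(10 + 5\right) \frac{1}{8} = 2 \cdot 5 \cdot 15 \cdot \frac{1}{8} = 150 \cdot \frac{1}{8} = \frac{75}{4}$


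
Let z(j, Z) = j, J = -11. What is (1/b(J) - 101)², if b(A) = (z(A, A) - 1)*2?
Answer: 5880625/576 ≈ 10209.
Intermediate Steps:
b(A) = -2 + 2*A (b(A) = (A - 1)*2 = (-1 + A)*2 = -2 + 2*A)
(1/b(J) - 101)² = (1/(-2 + 2*(-11)) - 101)² = (1/(-2 - 22) - 101)² = (1/(-24) - 101)² = (-1/24 - 101)² = (-2425/24)² = 5880625/576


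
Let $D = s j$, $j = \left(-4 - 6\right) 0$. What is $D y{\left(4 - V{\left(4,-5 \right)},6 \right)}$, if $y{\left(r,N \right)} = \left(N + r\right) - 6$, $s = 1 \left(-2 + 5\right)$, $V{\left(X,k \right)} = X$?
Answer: $0$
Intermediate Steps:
$j = 0$ ($j = \left(-4 - 6\right) 0 = \left(-10\right) 0 = 0$)
$s = 3$ ($s = 1 \cdot 3 = 3$)
$D = 0$ ($D = 3 \cdot 0 = 0$)
$y{\left(r,N \right)} = -6 + N + r$ ($y{\left(r,N \right)} = \left(N + r\right) - 6 = -6 + N + r$)
$D y{\left(4 - V{\left(4,-5 \right)},6 \right)} = 0 \left(-6 + 6 + \left(4 - 4\right)\right) = 0 \left(-6 + 6 + 0\right) = 0 \cdot 0 = 0$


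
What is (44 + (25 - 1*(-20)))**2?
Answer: 7921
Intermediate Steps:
(44 + (25 - 1*(-20)))**2 = (44 + (25 + 20))**2 = (44 + 45)**2 = 89**2 = 7921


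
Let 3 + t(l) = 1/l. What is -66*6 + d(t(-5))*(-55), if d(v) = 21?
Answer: -1551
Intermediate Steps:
t(l) = -3 + 1/l
-66*6 + d(t(-5))*(-55) = -66*6 + 21*(-55) = -396 - 1155 = -1551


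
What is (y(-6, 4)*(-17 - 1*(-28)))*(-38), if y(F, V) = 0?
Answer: 0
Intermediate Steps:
(y(-6, 4)*(-17 - 1*(-28)))*(-38) = (0*(-17 - 1*(-28)))*(-38) = (0*(-17 + 28))*(-38) = (0*11)*(-38) = 0*(-38) = 0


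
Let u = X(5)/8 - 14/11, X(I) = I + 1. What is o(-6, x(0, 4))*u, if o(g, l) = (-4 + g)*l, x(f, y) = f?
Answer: 0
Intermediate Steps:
X(I) = 1 + I
o(g, l) = l*(-4 + g)
u = -23/44 (u = (1 + 5)/8 - 14/11 = 6*(⅛) - 14*1/11 = ¾ - 14/11 = -23/44 ≈ -0.52273)
o(-6, x(0, 4))*u = (0*(-4 - 6))*(-23/44) = (0*(-10))*(-23/44) = 0*(-23/44) = 0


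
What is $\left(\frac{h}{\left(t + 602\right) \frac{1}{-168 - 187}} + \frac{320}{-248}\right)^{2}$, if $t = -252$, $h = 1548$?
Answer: $\frac{2906936340676}{1177225} \approx 2.4693 \cdot 10^{6}$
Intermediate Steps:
$\left(\frac{h}{\left(t + 602\right) \frac{1}{-168 - 187}} + \frac{320}{-248}\right)^{2} = \left(\frac{1548}{\left(-252 + 602\right) \frac{1}{-168 - 187}} + \frac{320}{-248}\right)^{2} = \left(\frac{1548}{350 \frac{1}{-355}} + 320 \left(- \frac{1}{248}\right)\right)^{2} = \left(\frac{1548}{350 \left(- \frac{1}{355}\right)} - \frac{40}{31}\right)^{2} = \left(\frac{1548}{- \frac{70}{71}} - \frac{40}{31}\right)^{2} = \left(1548 \left(- \frac{71}{70}\right) - \frac{40}{31}\right)^{2} = \left(- \frac{54954}{35} - \frac{40}{31}\right)^{2} = \left(- \frac{1704974}{1085}\right)^{2} = \frac{2906936340676}{1177225}$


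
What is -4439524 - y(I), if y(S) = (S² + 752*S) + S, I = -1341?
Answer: -5228032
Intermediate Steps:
y(S) = S² + 753*S
-4439524 - y(I) = -4439524 - (-1341)*(753 - 1341) = -4439524 - (-1341)*(-588) = -4439524 - 1*788508 = -4439524 - 788508 = -5228032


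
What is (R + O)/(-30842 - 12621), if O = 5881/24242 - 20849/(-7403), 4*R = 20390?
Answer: -457682141143/3900011615269 ≈ -0.11735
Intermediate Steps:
R = 10195/2 (R = (¼)*20390 = 10195/2 ≈ 5097.5)
O = 548958501/179463526 (O = 5881*(1/24242) - 20849*(-1/7403) = 5881/24242 + 20849/7403 = 548958501/179463526 ≈ 3.0589)
(R + O)/(-30842 - 12621) = (10195/2 + 548958501/179463526)/(-30842 - 12621) = (457682141143/89731763)/(-43463) = (457682141143/89731763)*(-1/43463) = -457682141143/3900011615269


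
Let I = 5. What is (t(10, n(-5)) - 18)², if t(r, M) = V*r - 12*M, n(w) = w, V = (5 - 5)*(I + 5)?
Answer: 1764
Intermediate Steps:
V = 0 (V = (5 - 5)*(5 + 5) = 0*10 = 0)
t(r, M) = -12*M (t(r, M) = 0*r - 12*M = 0 - 12*M = -12*M)
(t(10, n(-5)) - 18)² = (-12*(-5) - 18)² = (60 - 18)² = 42² = 1764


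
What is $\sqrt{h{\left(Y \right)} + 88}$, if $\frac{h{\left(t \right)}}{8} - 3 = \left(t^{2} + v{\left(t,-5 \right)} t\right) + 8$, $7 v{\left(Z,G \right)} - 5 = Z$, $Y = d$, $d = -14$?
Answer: $4 \sqrt{118} \approx 43.451$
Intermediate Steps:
$Y = -14$
$v{\left(Z,G \right)} = \frac{5}{7} + \frac{Z}{7}$
$h{\left(t \right)} = 88 + 8 t^{2} + 8 t \left(\frac{5}{7} + \frac{t}{7}\right)$ ($h{\left(t \right)} = 24 + 8 \left(\left(t^{2} + \left(\frac{5}{7} + \frac{t}{7}\right) t\right) + 8\right) = 24 + 8 \left(\left(t^{2} + t \left(\frac{5}{7} + \frac{t}{7}\right)\right) + 8\right) = 24 + 8 \left(8 + t^{2} + t \left(\frac{5}{7} + \frac{t}{7}\right)\right) = 24 + \left(64 + 8 t^{2} + 8 t \left(\frac{5}{7} + \frac{t}{7}\right)\right) = 88 + 8 t^{2} + 8 t \left(\frac{5}{7} + \frac{t}{7}\right)$)
$\sqrt{h{\left(Y \right)} + 88} = \sqrt{\left(88 + \frac{40}{7} \left(-14\right) + \frac{64 \left(-14\right)^{2}}{7}\right) + 88} = \sqrt{\left(88 - 80 + \frac{64}{7} \cdot 196\right) + 88} = \sqrt{\left(88 - 80 + 1792\right) + 88} = \sqrt{1800 + 88} = \sqrt{1888} = 4 \sqrt{118}$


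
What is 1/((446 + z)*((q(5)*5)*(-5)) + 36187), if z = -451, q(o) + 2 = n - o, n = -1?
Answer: 1/35187 ≈ 2.8420e-5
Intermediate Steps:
q(o) = -3 - o (q(o) = -2 + (-1 - o) = -3 - o)
1/((446 + z)*((q(5)*5)*(-5)) + 36187) = 1/((446 - 451)*(((-3 - 1*5)*5)*(-5)) + 36187) = 1/(-5*(-3 - 5)*5*(-5) + 36187) = 1/(-5*(-8*5)*(-5) + 36187) = 1/(-(-200)*(-5) + 36187) = 1/(-5*200 + 36187) = 1/(-1000 + 36187) = 1/35187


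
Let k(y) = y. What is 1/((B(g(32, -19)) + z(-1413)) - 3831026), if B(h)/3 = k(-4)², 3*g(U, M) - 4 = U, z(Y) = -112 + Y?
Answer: -1/3832503 ≈ -2.6093e-7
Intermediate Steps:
g(U, M) = 4/3 + U/3
B(h) = 48 (B(h) = 3*(-4)² = 3*16 = 48)
1/((B(g(32, -19)) + z(-1413)) - 3831026) = 1/((48 + (-112 - 1413)) - 3831026) = 1/((48 - 1525) - 3831026) = 1/(-1477 - 3831026) = 1/(-3832503) = -1/3832503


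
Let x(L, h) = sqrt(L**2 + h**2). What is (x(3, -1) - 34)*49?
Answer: -1666 + 49*sqrt(10) ≈ -1511.0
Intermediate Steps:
(x(3, -1) - 34)*49 = (sqrt(3**2 + (-1)**2) - 34)*49 = (sqrt(9 + 1) - 34)*49 = (sqrt(10) - 34)*49 = (-34 + sqrt(10))*49 = -1666 + 49*sqrt(10)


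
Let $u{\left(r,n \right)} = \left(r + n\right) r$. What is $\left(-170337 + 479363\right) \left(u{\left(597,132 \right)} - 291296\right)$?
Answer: $44474094842$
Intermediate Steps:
$u{\left(r,n \right)} = r \left(n + r\right)$ ($u{\left(r,n \right)} = \left(n + r\right) r = r \left(n + r\right)$)
$\left(-170337 + 479363\right) \left(u{\left(597,132 \right)} - 291296\right) = \left(-170337 + 479363\right) \left(597 \left(132 + 597\right) - 291296\right) = 309026 \left(597 \cdot 729 - 291296\right) = 309026 \left(435213 - 291296\right) = 309026 \cdot 143917 = 44474094842$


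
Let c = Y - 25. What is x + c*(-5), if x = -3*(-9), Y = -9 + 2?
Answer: 187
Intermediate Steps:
Y = -7
c = -32 (c = -7 - 25 = -32)
x = 27
x + c*(-5) = 27 - 32*(-5) = 27 + 160 = 187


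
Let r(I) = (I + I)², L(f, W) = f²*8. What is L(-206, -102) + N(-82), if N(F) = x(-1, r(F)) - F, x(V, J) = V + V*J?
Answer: 312673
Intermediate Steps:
L(f, W) = 8*f²
r(I) = 4*I² (r(I) = (2*I)² = 4*I²)
x(V, J) = V + J*V
N(F) = -1 - F - 4*F² (N(F) = -(1 + 4*F²) - F = (-1 - 4*F²) - F = -1 - F - 4*F²)
L(-206, -102) + N(-82) = 8*(-206)² + (-1 - 1*(-82) - 4*(-82)²) = 8*42436 + (-1 + 82 - 4*6724) = 339488 + (-1 + 82 - 26896) = 339488 - 26815 = 312673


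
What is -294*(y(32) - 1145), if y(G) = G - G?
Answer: 336630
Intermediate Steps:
y(G) = 0
-294*(y(32) - 1145) = -294*(0 - 1145) = -294*(-1145) = 336630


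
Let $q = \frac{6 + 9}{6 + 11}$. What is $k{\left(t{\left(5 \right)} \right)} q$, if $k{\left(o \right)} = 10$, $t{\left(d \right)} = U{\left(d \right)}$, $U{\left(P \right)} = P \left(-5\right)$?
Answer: $\frac{150}{17} \approx 8.8235$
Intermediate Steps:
$U{\left(P \right)} = - 5 P$
$t{\left(d \right)} = - 5 d$
$q = \frac{15}{17} \approx 0.88235$
$k{\left(t{\left(5 \right)} \right)} q = 10 \cdot \frac{15}{17} = \frac{150}{17}$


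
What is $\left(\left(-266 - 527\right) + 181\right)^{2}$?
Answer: $374544$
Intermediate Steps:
$\left(\left(-266 - 527\right) + 181\right)^{2} = \left(-793 + 181\right)^{2} = \left(-612\right)^{2} = 374544$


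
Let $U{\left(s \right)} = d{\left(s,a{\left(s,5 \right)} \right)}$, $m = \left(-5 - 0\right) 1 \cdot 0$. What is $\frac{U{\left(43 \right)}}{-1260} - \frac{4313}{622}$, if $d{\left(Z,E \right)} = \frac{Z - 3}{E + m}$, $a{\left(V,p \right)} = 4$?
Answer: $- \frac{136015}{19593} \approx -6.942$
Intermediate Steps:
$m = 0$ ($m = \left(-5 + 0\right) 1 \cdot 0 = \left(-5\right) 1 \cdot 0 = \left(-5\right) 0 = 0$)
$d{\left(Z,E \right)} = \frac{-3 + Z}{E}$ ($d{\left(Z,E \right)} = \frac{Z - 3}{E + 0} = \frac{-3 + Z}{E}$)
$U{\left(s \right)} = - \frac{3}{4} + \frac{s}{4}$ ($U{\left(s \right)} = \frac{-3 + s}{4} = - \frac{3}{4} + \frac{s}{4}$)
$\frac{U{\left(43 \right)}}{-1260} - \frac{4313}{622} = \frac{- \frac{3}{4} + \frac{1}{4} \cdot 43}{-1260} - \frac{4313}{622} = \left(- \frac{3}{4} + \frac{43}{4}\right) \left(- \frac{1}{1260}\right) - \frac{4313}{622} = 10 \left(- \frac{1}{1260}\right) - \frac{4313}{622} = - \frac{1}{126} - \frac{4313}{622} = - \frac{136015}{19593}$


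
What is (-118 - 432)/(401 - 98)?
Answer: -550/303 ≈ -1.8152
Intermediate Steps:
(-118 - 432)/(401 - 98) = -550/303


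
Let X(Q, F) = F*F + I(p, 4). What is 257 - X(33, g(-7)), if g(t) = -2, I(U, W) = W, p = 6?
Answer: 249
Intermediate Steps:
X(Q, F) = 4 + F**2 (X(Q, F) = F*F + 4 = F**2 + 4 = 4 + F**2)
257 - X(33, g(-7)) = 257 - (4 + (-2)**2) = 257 - (4 + 4) = 257 - 1*8 = 257 - 8 = 249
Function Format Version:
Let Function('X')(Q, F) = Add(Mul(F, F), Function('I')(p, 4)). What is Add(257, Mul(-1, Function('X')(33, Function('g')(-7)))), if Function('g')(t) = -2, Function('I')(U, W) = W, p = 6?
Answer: 249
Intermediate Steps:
Function('X')(Q, F) = Add(4, Pow(F, 2)) (Function('X')(Q, F) = Add(Mul(F, F), 4) = Add(Pow(F, 2), 4) = Add(4, Pow(F, 2)))
Add(257, Mul(-1, Function('X')(33, Function('g')(-7)))) = Add(257, Mul(-1, Add(4, Pow(-2, 2)))) = Add(257, Mul(-1, Add(4, 4))) = Add(257, Mul(-1, 8)) = Add(257, -8) = 249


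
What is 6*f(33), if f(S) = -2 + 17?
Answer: 90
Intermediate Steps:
f(S) = 15
6*f(33) = 6*15 = 90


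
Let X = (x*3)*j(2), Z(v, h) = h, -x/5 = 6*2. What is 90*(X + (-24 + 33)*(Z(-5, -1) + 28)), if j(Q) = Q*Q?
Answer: -42930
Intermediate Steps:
x = -60 (x = -30*2 = -5*12 = -60)
j(Q) = Q²
X = -720 (X = -60*3*2² = -180*4 = -720)
90*(X + (-24 + 33)*(Z(-5, -1) + 28)) = 90*(-720 + (-24 + 33)*(-1 + 28)) = 90*(-720 + 9*27) = 90*(-720 + 243) = 90*(-477) = -42930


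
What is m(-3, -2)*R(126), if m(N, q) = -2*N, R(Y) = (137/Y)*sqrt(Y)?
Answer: 137*sqrt(14)/7 ≈ 73.230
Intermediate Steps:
R(Y) = 137/sqrt(Y)
m(-3, -2)*R(126) = (-2*(-3))*(137/sqrt(126)) = 6*(137*(sqrt(14)/42)) = 6*(137*sqrt(14)/42) = 137*sqrt(14)/7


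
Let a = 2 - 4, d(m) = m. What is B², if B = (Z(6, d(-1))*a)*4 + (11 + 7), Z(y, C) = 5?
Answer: 484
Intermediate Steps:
a = -2
B = -22 (B = (5*(-2))*4 + (11 + 7) = -10*4 + 18 = -40 + 18 = -22)
B² = (-22)² = 484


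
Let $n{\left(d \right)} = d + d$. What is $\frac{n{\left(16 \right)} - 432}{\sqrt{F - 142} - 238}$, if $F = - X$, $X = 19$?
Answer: $\frac{2720}{1623} + \frac{80 i \sqrt{161}}{11361} \approx 1.6759 + 0.089348 i$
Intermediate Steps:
$n{\left(d \right)} = 2 d$
$F = -19$ ($F = \left(-1\right) 19 = -19$)
$\frac{n{\left(16 \right)} - 432}{\sqrt{F - 142} - 238} = \frac{2 \cdot 16 - 432}{\sqrt{-19 - 142} - 238} = \frac{32 - 432}{\sqrt{-161} - 238} = - \frac{400}{i \sqrt{161} - 238} = - \frac{400}{-238 + i \sqrt{161}}$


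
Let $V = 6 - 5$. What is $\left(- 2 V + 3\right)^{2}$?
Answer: $1$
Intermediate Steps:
$V = 1$
$\left(- 2 V + 3\right)^{2} = \left(\left(-2\right) 1 + 3\right)^{2} = \left(-2 + 3\right)^{2} = 1^{2} = 1$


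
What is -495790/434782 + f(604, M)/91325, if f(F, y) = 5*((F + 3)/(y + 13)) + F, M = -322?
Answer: -6955541155384/6134649020175 ≈ -1.1338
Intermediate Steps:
f(F, y) = F + 5*(3 + F)/(13 + y) (f(F, y) = 5*((3 + F)/(13 + y)) + F = 5*(3 + F)/(13 + y) + F = F + 5*(3 + F)/(13 + y))
-495790/434782 + f(604, M)/91325 = -495790/434782 + ((15 + 18*604 + 604*(-322))/(13 - 322))/91325 = -495790*1/434782 + ((15 + 10872 - 194488)/(-309))*(1/91325) = -247895/217391 - 1/309*(-183601)*(1/91325) = -247895/217391 + (183601/309)*(1/91325) = -247895/217391 + 183601/28219425 = -6955541155384/6134649020175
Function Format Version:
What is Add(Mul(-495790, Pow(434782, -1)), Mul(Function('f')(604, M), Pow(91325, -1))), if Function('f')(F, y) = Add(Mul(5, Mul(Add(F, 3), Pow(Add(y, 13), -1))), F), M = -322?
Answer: Rational(-6955541155384, 6134649020175) ≈ -1.1338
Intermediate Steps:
Function('f')(F, y) = Add(F, Mul(5, Pow(Add(13, y), -1), Add(3, F))) (Function('f')(F, y) = Add(Mul(5, Mul(Add(3, F), Pow(Add(13, y), -1))), F) = Add(Mul(5, Mul(Pow(Add(13, y), -1), Add(3, F))), F) = Add(Mul(5, Pow(Add(13, y), -1), Add(3, F)), F) = Add(F, Mul(5, Pow(Add(13, y), -1), Add(3, F))))
Add(Mul(-495790, Pow(434782, -1)), Mul(Function('f')(604, M), Pow(91325, -1))) = Add(Mul(-495790, Pow(434782, -1)), Mul(Mul(Pow(Add(13, -322), -1), Add(15, Mul(18, 604), Mul(604, -322))), Pow(91325, -1))) = Add(Mul(-495790, Rational(1, 434782)), Mul(Mul(Pow(-309, -1), Add(15, 10872, -194488)), Rational(1, 91325))) = Add(Rational(-247895, 217391), Mul(Mul(Rational(-1, 309), -183601), Rational(1, 91325))) = Add(Rational(-247895, 217391), Mul(Rational(183601, 309), Rational(1, 91325))) = Add(Rational(-247895, 217391), Rational(183601, 28219425)) = Rational(-6955541155384, 6134649020175)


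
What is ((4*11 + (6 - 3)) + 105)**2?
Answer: 23104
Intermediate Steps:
((4*11 + (6 - 3)) + 105)**2 = ((44 + 3) + 105)**2 = (47 + 105)**2 = 152**2 = 23104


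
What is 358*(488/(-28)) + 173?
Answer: -42465/7 ≈ -6066.4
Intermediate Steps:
358*(488/(-28)) + 173 = 358*(488*(-1/28)) + 173 = 358*(-122/7) + 173 = -43676/7 + 173 = -42465/7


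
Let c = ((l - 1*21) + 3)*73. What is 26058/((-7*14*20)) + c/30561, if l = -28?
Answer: -401470109/29949780 ≈ -13.405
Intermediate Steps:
c = -3358 (c = ((-28 - 1*21) + 3)*73 = ((-28 - 21) + 3)*73 = (-49 + 3)*73 = -46*73 = -3358)
26058/((-7*14*20)) + c/30561 = 26058/((-7*14*20)) - 3358/30561 = 26058/((-98*20)) - 3358*1/30561 = 26058/(-1960) - 3358/30561 = 26058*(-1/1960) - 3358/30561 = -13029/980 - 3358/30561 = -401470109/29949780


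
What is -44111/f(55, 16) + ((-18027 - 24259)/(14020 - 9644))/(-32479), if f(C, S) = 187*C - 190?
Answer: -3134492959187/717391604940 ≈ -4.3693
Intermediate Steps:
f(C, S) = -190 + 187*C
-44111/f(55, 16) + ((-18027 - 24259)/(14020 - 9644))/(-32479) = -44111/(-190 + 187*55) + ((-18027 - 24259)/(14020 - 9644))/(-32479) = -44111/(-190 + 10285) - 42286/4376*(-1/32479) = -44111/10095 - 42286*1/4376*(-1/32479) = -44111*1/10095 - 21143/2188*(-1/32479) = -44111/10095 + 21143/71064052 = -3134492959187/717391604940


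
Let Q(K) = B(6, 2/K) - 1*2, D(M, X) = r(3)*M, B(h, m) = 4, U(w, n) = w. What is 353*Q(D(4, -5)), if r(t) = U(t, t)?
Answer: 706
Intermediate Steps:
r(t) = t
D(M, X) = 3*M
Q(K) = 2 (Q(K) = 4 - 1*2 = 4 - 2 = 2)
353*Q(D(4, -5)) = 353*2 = 706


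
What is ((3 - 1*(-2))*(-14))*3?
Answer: -210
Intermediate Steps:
((3 - 1*(-2))*(-14))*3 = ((3 + 2)*(-14))*3 = (5*(-14))*3 = -70*3 = -210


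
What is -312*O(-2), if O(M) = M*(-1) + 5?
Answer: -2184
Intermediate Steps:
O(M) = 5 - M (O(M) = -M + 5 = 5 - M)
-312*O(-2) = -312*(5 - 1*(-2)) = -312*(5 + 2) = -312*7 = -2184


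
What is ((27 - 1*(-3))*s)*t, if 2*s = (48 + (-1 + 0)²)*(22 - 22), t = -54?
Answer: 0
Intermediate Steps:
s = 0 (s = ((48 + (-1 + 0)²)*(22 - 22))/2 = ((48 + (-1)²)*0)/2 = ((48 + 1)*0)/2 = (49*0)/2 = (½)*0 = 0)
((27 - 1*(-3))*s)*t = ((27 - 1*(-3))*0)*(-54) = ((27 + 3)*0)*(-54) = (30*0)*(-54) = 0*(-54) = 0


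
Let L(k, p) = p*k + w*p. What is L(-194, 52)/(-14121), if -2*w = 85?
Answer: 12298/14121 ≈ 0.87090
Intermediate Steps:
w = -85/2 (w = -½*85 = -85/2 ≈ -42.500)
L(k, p) = -85*p/2 + k*p (L(k, p) = p*k - 85*p/2 = k*p - 85*p/2 = -85*p/2 + k*p)
L(-194, 52)/(-14121) = ((½)*52*(-85 + 2*(-194)))/(-14121) = ((½)*52*(-85 - 388))*(-1/14121) = ((½)*52*(-473))*(-1/14121) = -12298*(-1/14121) = 12298/14121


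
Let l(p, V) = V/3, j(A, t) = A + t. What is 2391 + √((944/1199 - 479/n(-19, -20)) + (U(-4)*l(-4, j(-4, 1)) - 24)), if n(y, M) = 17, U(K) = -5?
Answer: 2391 + 5*I*√770925826/20383 ≈ 2391.0 + 6.811*I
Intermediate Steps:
l(p, V) = V/3 (l(p, V) = V*(⅓) = V/3)
2391 + √((944/1199 - 479/n(-19, -20)) + (U(-4)*l(-4, j(-4, 1)) - 24)) = 2391 + √((944/1199 - 479/17) + (-5*(-4 + 1)/3 - 24)) = 2391 + √((944*(1/1199) - 479*1/17) + (-5*(-3)/3 - 24)) = 2391 + √((944/1199 - 479/17) + (-5*(-1) - 24)) = 2391 + √(-558273/20383 + (5 - 24)) = 2391 + √(-558273/20383 - 19) = 2391 + √(-945550/20383) = 2391 + 5*I*√770925826/20383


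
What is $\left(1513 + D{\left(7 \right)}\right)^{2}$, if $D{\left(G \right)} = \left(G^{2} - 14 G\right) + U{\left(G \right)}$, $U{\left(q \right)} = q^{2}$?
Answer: $2289169$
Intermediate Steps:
$D{\left(G \right)} = - 14 G + 2 G^{2}$ ($D{\left(G \right)} = \left(G^{2} - 14 G\right) + G^{2} = - 14 G + 2 G^{2}$)
$\left(1513 + D{\left(7 \right)}\right)^{2} = \left(1513 + 2 \cdot 7 \left(-7 + 7\right)\right)^{2} = \left(1513 + 2 \cdot 7 \cdot 0\right)^{2} = \left(1513 + 0\right)^{2} = 1513^{2} = 2289169$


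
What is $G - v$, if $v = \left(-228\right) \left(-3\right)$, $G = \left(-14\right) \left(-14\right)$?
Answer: $-488$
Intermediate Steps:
$G = 196$
$v = 684$
$G - v = 196 - 684 = -488$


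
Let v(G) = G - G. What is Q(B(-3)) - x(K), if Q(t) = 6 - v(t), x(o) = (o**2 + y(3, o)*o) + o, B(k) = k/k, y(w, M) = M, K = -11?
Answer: -225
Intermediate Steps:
v(G) = 0
B(k) = 1
x(o) = o + 2*o**2 (x(o) = (o**2 + o*o) + o = (o**2 + o**2) + o = 2*o**2 + o = o + 2*o**2)
Q(t) = 6 (Q(t) = 6 - 1*0 = 6 + 0 = 6)
Q(B(-3)) - x(K) = 6 - (-11)*(1 + 2*(-11)) = 6 - (-11)*(1 - 22) = 6 - (-11)*(-21) = 6 - 1*231 = 6 - 231 = -225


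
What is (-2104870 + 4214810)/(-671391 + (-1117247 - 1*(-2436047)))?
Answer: 301420/92487 ≈ 3.2591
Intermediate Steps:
(-2104870 + 4214810)/(-671391 + (-1117247 - 1*(-2436047))) = 2109940/(-671391 + (-1117247 + 2436047)) = 2109940/(-671391 + 1318800) = 2109940/647409 = 2109940*(1/647409) = 301420/92487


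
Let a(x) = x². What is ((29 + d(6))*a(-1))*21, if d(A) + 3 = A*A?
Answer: 1302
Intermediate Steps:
d(A) = -3 + A² (d(A) = -3 + A*A = -3 + A²)
((29 + d(6))*a(-1))*21 = ((29 + (-3 + 6²))*(-1)²)*21 = ((29 + (-3 + 36))*1)*21 = ((29 + 33)*1)*21 = (62*1)*21 = 62*21 = 1302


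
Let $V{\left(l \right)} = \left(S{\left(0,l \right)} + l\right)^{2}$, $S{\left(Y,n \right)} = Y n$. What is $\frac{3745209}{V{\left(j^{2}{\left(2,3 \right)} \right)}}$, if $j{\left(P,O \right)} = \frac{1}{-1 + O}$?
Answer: $59923344$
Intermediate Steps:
$V{\left(l \right)} = l^{2}$ ($V{\left(l \right)} = \left(0 l + l\right)^{2} = \left(0 + l\right)^{2} = l^{2}$)
$\frac{3745209}{V{\left(j^{2}{\left(2,3 \right)} \right)}} = \frac{3745209}{\left(\left(\frac{1}{-1 + 3}\right)^{2}\right)^{2}} = \frac{3745209}{\left(\left(\frac{1}{2}\right)^{2}\right)^{2}} = \frac{3745209}{\left(\frac{1}{4}\right)^{2}} = 3745209 \frac{1}{\frac{1}{16}} = 3745209 \cdot 16 = 59923344$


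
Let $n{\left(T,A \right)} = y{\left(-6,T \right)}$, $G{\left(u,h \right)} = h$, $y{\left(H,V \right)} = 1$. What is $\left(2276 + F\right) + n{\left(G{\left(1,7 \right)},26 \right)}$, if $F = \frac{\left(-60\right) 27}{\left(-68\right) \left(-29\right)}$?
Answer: $\frac{1122156}{493} \approx 2276.2$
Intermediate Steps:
$n{\left(T,A \right)} = 1$
$F = - \frac{405}{493}$ ($F = - \frac{1620}{1972} = \left(-1620\right) \frac{1}{1972} = - \frac{405}{493} \approx -0.8215$)
$\left(2276 + F\right) + n{\left(G{\left(1,7 \right)},26 \right)} = \left(2276 - \frac{405}{493}\right) + 1 = \frac{1121663}{493} + 1 = \frac{1122156}{493}$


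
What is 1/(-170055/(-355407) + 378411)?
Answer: 118469/44830029444 ≈ 2.6426e-6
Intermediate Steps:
1/(-170055/(-355407) + 378411) = 1/(-170055*(-1/355407) + 378411) = 1/(56685/118469 + 378411) = 1/(44830029444/118469) = 118469/44830029444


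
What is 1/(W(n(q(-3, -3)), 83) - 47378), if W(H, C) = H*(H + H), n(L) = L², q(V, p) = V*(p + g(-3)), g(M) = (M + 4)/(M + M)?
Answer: -8/248703 ≈ -3.2167e-5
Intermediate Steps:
g(M) = (4 + M)/(2*M) (g(M) = (4 + M)/((2*M)) = (4 + M)*(1/(2*M)) = (4 + M)/(2*M))
q(V, p) = V*(-⅙ + p) (q(V, p) = V*(p + (½)*(4 - 3)/(-3)) = V*(p + (½)*(-⅓)*1) = V*(p - ⅙) = V*(-⅙ + p))
W(H, C) = 2*H² (W(H, C) = H*(2*H) = 2*H²)
1/(W(n(q(-3, -3)), 83) - 47378) = 1/(2*((-3*(-⅙ - 3))²)² - 47378) = 1/(2*((-3*(-19/6))²)² - 47378) = 1/(2*((19/2)²)² - 47378) = 1/(2*(361/4)² - 47378) = 1/(2*(130321/16) - 47378) = 1/(130321/8 - 47378) = 1/(-248703/8) = -8/248703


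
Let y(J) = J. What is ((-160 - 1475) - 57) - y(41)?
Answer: -1733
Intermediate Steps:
((-160 - 1475) - 57) - y(41) = ((-160 - 1475) - 57) - 1*41 = (-1635 - 57) - 41 = -1692 - 41 = -1733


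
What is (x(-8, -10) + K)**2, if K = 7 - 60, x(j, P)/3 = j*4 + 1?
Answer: 21316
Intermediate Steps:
x(j, P) = 3 + 12*j (x(j, P) = 3*(j*4 + 1) = 3*(4*j + 1) = 3*(1 + 4*j) = 3 + 12*j)
K = -53
(x(-8, -10) + K)**2 = ((3 + 12*(-8)) - 53)**2 = ((3 - 96) - 53)**2 = (-93 - 53)**2 = (-146)**2 = 21316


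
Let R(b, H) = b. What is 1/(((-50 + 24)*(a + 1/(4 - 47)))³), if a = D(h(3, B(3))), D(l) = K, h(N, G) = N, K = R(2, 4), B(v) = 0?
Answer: -79507/10793861000 ≈ -7.3659e-6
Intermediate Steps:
K = 2
D(l) = 2
a = 2
1/(((-50 + 24)*(a + 1/(4 - 47)))³) = 1/(((-50 + 24)*(2 + 1/(4 - 47)))³) = 1/((-26*(2 + 1/(-43)))³) = 1/((-26*(2 - 1/43))³) = 1/((-26*85/43)³) = 1/((-2210/43)³) = 1/(-10793861000/79507) = -79507/10793861000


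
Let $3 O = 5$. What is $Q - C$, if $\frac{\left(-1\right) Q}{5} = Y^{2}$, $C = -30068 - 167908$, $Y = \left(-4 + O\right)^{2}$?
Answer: $\frac{16024051}{81} \approx 1.9783 \cdot 10^{5}$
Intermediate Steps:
$O = \frac{5}{3}$ ($O = \frac{1}{3} \cdot 5 = \frac{5}{3} \approx 1.6667$)
$Y = \frac{49}{9}$ ($Y = \left(-4 + \frac{5}{3}\right)^{2} = \left(- \frac{7}{3}\right)^{2} = \frac{49}{9} \approx 5.4444$)
$C = -197976$
$Q = - \frac{12005}{81}$ ($Q = - 5 \left(\frac{49}{9}\right)^{2} = \left(-5\right) \frac{2401}{81} = - \frac{12005}{81} \approx -148.21$)
$Q - C = - \frac{12005}{81} - -197976 = - \frac{12005}{81} + 197976 = \frac{16024051}{81}$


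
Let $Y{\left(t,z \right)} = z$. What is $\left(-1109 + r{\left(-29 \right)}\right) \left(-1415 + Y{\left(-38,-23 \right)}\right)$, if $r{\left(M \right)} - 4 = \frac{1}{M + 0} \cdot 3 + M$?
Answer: $\frac{47294382}{29} \approx 1.6308 \cdot 10^{6}$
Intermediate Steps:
$r{\left(M \right)} = 4 + M + \frac{3}{M}$ ($r{\left(M \right)} = 4 + \left(\frac{1}{M + 0} \cdot 3 + M\right) = 4 + \left(\frac{1}{M} 3 + M\right) = 4 + \left(\frac{3}{M} + M\right) = 4 + \left(M + \frac{3}{M}\right) = 4 + M + \frac{3}{M}$)
$\left(-1109 + r{\left(-29 \right)}\right) \left(-1415 + Y{\left(-38,-23 \right)}\right) = \left(-1109 + \left(4 - 29 + \frac{3}{-29}\right)\right) \left(-1415 - 23\right) = \left(-1109 + \left(4 - 29 + 3 \left(- \frac{1}{29}\right)\right)\right) \left(-1438\right) = \left(-1109 - \frac{728}{29}\right) \left(-1438\right) = \left(- \frac{32889}{29}\right) \left(-1438\right) = \frac{47294382}{29}$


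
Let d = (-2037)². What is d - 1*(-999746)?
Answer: 5149115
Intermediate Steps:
d = 4149369
d - 1*(-999746) = 4149369 - 1*(-999746) = 4149369 + 999746 = 5149115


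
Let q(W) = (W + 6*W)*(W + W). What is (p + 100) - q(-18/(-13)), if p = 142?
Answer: 36362/169 ≈ 215.16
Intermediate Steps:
q(W) = 14*W**2 (q(W) = (7*W)*(2*W) = 14*W**2)
(p + 100) - q(-18/(-13)) = (142 + 100) - 14*(-18/(-13))**2 = 242 - 14*(-18*(-1/13))**2 = 242 - 14*(18/13)**2 = 242 - 14*324/169 = 242 - 1*4536/169 = 242 - 4536/169 = 36362/169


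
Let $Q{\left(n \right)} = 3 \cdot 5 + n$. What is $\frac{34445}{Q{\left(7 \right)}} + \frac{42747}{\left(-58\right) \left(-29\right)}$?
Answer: $\frac{14719231}{9251} \approx 1591.1$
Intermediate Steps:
$Q{\left(n \right)} = 15 + n$
$\frac{34445}{Q{\left(7 \right)}} + \frac{42747}{\left(-58\right) \left(-29\right)} = \frac{34445}{15 + 7} + \frac{42747}{\left(-58\right) \left(-29\right)} = \frac{34445}{22} + \frac{42747}{1682} = \frac{14719231}{9251}$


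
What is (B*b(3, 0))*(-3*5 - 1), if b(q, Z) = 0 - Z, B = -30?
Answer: 0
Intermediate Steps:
b(q, Z) = -Z
(B*b(3, 0))*(-3*5 - 1) = (-(-30)*0)*(-3*5 - 1) = (-30*0)*(-15 - 1) = 0*(-16) = 0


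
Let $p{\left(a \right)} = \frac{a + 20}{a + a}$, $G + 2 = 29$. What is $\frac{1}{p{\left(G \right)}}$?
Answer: $\frac{54}{47} \approx 1.1489$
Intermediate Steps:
$G = 27$ ($G = -2 + 29 = 27$)
$p{\left(a \right)} = \frac{20 + a}{2 a}$
$\frac{1}{p{\left(G \right)}} = \frac{1}{\frac{1}{2} \cdot \frac{1}{27} \left(20 + 27\right)} = \frac{1}{\frac{1}{2} \cdot \frac{1}{27} \cdot 47} = \frac{1}{\frac{47}{54}} = \frac{54}{47}$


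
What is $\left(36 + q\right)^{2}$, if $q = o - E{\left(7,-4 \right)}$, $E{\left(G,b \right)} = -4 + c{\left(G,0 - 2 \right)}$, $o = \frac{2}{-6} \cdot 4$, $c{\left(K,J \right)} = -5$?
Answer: $\frac{17161}{9} \approx 1906.8$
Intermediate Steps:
$o = - \frac{4}{3}$ ($o = 2 \left(- \frac{1}{6}\right) 4 = \left(- \frac{1}{3}\right) 4 = - \frac{4}{3} \approx -1.3333$)
$E{\left(G,b \right)} = -9$ ($E{\left(G,b \right)} = -4 - 5 = -9$)
$q = \frac{23}{3}$ ($q = - \frac{4}{3} - -9 = - \frac{4}{3} + 9 = \frac{23}{3} \approx 7.6667$)
$\left(36 + q\right)^{2} = \left(36 + \frac{23}{3}\right)^{2} = \left(\frac{131}{3}\right)^{2} = \frac{17161}{9}$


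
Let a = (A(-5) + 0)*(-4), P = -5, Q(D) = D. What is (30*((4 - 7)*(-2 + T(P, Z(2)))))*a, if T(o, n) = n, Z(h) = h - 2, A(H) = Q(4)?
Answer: -2880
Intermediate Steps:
A(H) = 4
Z(h) = -2 + h
a = -16 (a = (4 + 0)*(-4) = 4*(-4) = -16)
(30*((4 - 7)*(-2 + T(P, Z(2)))))*a = (30*((4 - 7)*(-2 + (-2 + 2))))*(-16) = (30*(-3*(-2 + 0)))*(-16) = (30*(-3*(-2)))*(-16) = (30*6)*(-16) = 180*(-16) = -2880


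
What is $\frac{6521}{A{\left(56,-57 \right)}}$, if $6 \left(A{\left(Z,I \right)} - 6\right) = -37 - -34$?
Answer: $\frac{13042}{11} \approx 1185.6$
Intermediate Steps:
$A{\left(Z,I \right)} = \frac{11}{2}$ ($A{\left(Z,I \right)} = 6 + \frac{-37 - -34}{6} = 6 + \frac{-37 + 34}{6} = 6 + \frac{1}{6} \left(-3\right) = 6 - \frac{1}{2} = \frac{11}{2}$)
$\frac{6521}{A{\left(56,-57 \right)}} = \frac{6521}{\frac{11}{2}} = 6521 \cdot \frac{2}{11} = \frac{13042}{11}$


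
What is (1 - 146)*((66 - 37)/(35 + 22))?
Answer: -4205/57 ≈ -73.772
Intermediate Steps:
(1 - 146)*((66 - 37)/(35 + 22)) = -4205/57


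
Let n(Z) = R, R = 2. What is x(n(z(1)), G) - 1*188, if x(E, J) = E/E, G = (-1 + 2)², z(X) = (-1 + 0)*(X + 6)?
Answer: -187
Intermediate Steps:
z(X) = -6 - X (z(X) = -(6 + X) = -6 - X)
G = 1 (G = 1² = 1)
n(Z) = 2
x(E, J) = 1
x(n(z(1)), G) - 1*188 = 1 - 1*188 = 1 - 188 = -187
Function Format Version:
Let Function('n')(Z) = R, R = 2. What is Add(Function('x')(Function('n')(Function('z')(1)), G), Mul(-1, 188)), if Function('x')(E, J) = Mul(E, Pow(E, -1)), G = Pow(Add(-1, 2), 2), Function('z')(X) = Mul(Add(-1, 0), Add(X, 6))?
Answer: -187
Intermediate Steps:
Function('z')(X) = Add(-6, Mul(-1, X)) (Function('z')(X) = Mul(-1, Add(6, X)) = Add(-6, Mul(-1, X)))
G = 1 (G = Pow(1, 2) = 1)
Function('n')(Z) = 2
Function('x')(E, J) = 1
Add(Function('x')(Function('n')(Function('z')(1)), G), Mul(-1, 188)) = Add(1, Mul(-1, 188)) = Add(1, -188) = -187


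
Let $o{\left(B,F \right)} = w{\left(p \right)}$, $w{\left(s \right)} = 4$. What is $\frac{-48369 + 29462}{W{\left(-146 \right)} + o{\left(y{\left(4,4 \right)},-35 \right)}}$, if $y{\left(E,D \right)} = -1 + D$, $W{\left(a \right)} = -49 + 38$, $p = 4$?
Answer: $2701$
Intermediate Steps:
$W{\left(a \right)} = -11$
$o{\left(B,F \right)} = 4$
$\frac{-48369 + 29462}{W{\left(-146 \right)} + o{\left(y{\left(4,4 \right)},-35 \right)}} = \frac{-48369 + 29462}{-11 + 4} = - \frac{18907}{-7} = \left(-18907\right) \left(- \frac{1}{7}\right) = 2701$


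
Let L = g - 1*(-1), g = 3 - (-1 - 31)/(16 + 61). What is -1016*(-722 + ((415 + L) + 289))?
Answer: 1062736/77 ≈ 13802.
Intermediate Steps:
g = 263/77 (g = 3 - (-32)/77 = 3 - 1*(-32/77) = 3 + 32/77 = 263/77 ≈ 3.4156)
L = 340/77 (L = 263/77 - 1*(-1) = 263/77 + 1 = 340/77 ≈ 4.4156)
-1016*(-722 + ((415 + L) + 289)) = -1016*(-722 + ((415 + 340/77) + 289)) = -1016*(-722 + (32295/77 + 289)) = -1016*(-722 + 54548/77) = -1016*(-1046/77) = 1062736/77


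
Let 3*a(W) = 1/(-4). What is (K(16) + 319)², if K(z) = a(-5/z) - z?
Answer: 13213225/144 ≈ 91759.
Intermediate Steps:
a(W) = -1/12 (a(W) = (⅓)/(-4) = (⅓)*(-¼) = -1/12)
K(z) = -1/12 - z
(K(16) + 319)² = ((-1/12 - 1*16) + 319)² = ((-1/12 - 16) + 319)² = (-193/12 + 319)² = (3635/12)² = 13213225/144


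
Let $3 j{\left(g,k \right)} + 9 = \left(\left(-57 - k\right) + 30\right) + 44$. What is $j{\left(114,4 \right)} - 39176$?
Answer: $- \frac{117524}{3} \approx -39175.0$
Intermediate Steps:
$j{\left(g,k \right)} = \frac{8}{3} - \frac{k}{3}$ ($j{\left(g,k \right)} = -3 + \frac{\left(\left(-57 - k\right) + 30\right) + 44}{3} = -3 + \frac{\left(-27 - k\right) + 44}{3} = -3 + \frac{17 - k}{3} = -3 - \left(- \frac{17}{3} + \frac{k}{3}\right) = \frac{8}{3} - \frac{k}{3}$)
$j{\left(114,4 \right)} - 39176 = \left(\frac{8}{3} - \frac{4}{3}\right) - 39176 = \frac{4}{3} - 39176 = - \frac{117524}{3}$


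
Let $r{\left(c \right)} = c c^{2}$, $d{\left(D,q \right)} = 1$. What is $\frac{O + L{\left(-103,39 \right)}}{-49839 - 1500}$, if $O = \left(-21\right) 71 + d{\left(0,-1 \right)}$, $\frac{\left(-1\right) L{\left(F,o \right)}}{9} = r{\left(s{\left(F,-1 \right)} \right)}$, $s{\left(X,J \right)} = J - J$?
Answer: $\frac{1490}{51339} \approx 0.029023$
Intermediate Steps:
$s{\left(X,J \right)} = 0$
$r{\left(c \right)} = c^{3}$
$L{\left(F,o \right)} = 0$ ($L{\left(F,o \right)} = - 9 \cdot 0^{3} = \left(-9\right) 0 = 0$)
$O = -1490$ ($O = \left(-21\right) 71 + 1 = -1491 + 1 = -1490$)
$\frac{O + L{\left(-103,39 \right)}}{-49839 - 1500} = \frac{-1490 + 0}{-49839 - 1500} = - \frac{1490}{-51339} = \left(-1490\right) \left(- \frac{1}{51339}\right) = \frac{1490}{51339}$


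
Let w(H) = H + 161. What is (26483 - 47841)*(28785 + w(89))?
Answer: -620129530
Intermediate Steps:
w(H) = 161 + H
(26483 - 47841)*(28785 + w(89)) = (26483 - 47841)*(28785 + (161 + 89)) = -21358*(28785 + 250) = -21358*29035 = -620129530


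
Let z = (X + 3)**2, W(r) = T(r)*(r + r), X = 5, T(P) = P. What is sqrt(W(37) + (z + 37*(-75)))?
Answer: 3*sqrt(3) ≈ 5.1962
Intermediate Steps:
W(r) = 2*r**2 (W(r) = r*(r + r) = r*(2*r) = 2*r**2)
z = 64 (z = (5 + 3)**2 = 8**2 = 64)
sqrt(W(37) + (z + 37*(-75))) = sqrt(2*37**2 + (64 + 37*(-75))) = sqrt(2*1369 + (64 - 2775)) = sqrt(2738 - 2711) = sqrt(27) = 3*sqrt(3)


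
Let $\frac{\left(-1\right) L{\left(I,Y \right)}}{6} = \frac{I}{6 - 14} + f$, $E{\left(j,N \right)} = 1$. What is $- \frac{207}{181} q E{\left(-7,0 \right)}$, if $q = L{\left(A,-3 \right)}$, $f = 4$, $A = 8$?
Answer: $\frac{3726}{181} \approx 20.586$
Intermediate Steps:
$L{\left(I,Y \right)} = -24 + \frac{3 I}{4}$ ($L{\left(I,Y \right)} = - 6 \left(\frac{I}{6 - 14} + 4\right) = - 6 \left(\frac{I}{-8} + 4\right) = - 6 \left(- \frac{I}{8} + 4\right) = - 6 \left(4 - \frac{I}{8}\right) = -24 + \frac{3 I}{4}$)
$q = -18$ ($q = -24 + \frac{3}{4} \cdot 8 = -24 + 6 = -18$)
$- \frac{207}{181} q E{\left(-7,0 \right)} = - \frac{207}{181} \left(-18\right) 1 = \left(-207\right) \frac{1}{181} \left(-18\right) 1 = \left(- \frac{207}{181}\right) \left(-18\right) 1 = \frac{3726}{181} \cdot 1 = \frac{3726}{181}$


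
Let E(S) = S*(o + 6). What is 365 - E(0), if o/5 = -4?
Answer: 365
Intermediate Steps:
o = -20 (o = 5*(-4) = -20)
E(S) = -14*S (E(S) = S*(-20 + 6) = S*(-14) = -14*S)
365 - E(0) = 365 - (-14)*0 = 365 - 1*0 = 365 + 0 = 365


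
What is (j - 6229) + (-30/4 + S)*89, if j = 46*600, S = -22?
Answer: 37491/2 ≈ 18746.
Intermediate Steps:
j = 27600
(j - 6229) + (-30/4 + S)*89 = (27600 - 6229) + (-30/4 - 22)*89 = 21371 + (-30*¼ - 22)*89 = 21371 + (-15/2 - 22)*89 = 21371 - 59/2*89 = 21371 - 5251/2 = 37491/2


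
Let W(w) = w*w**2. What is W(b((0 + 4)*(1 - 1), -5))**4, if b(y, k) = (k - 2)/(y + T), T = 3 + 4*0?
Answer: 13841287201/531441 ≈ 26045.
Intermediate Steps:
T = 3 (T = 3 + 0 = 3)
b(y, k) = (-2 + k)/(3 + y) (b(y, k) = (k - 2)/(y + 3) = (-2 + k)/(3 + y))
W(w) = w**3
W(b((0 + 4)*(1 - 1), -5))**4 = (((-2 - 5)/(3 + (0 + 4)*(1 - 1)))**3)**4 = ((-7/(3 + 4*0))**3)**4 = ((-7/(3 + 0))**3)**4 = ((-7/3)**3)**4 = (-343/27)**4 = 13841287201/531441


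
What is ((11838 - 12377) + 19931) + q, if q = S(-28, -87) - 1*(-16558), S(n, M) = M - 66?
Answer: 35797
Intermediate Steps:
S(n, M) = -66 + M
q = 16405 (q = (-66 - 87) - 1*(-16558) = -153 + 16558 = 16405)
((11838 - 12377) + 19931) + q = ((11838 - 12377) + 19931) + 16405 = (-539 + 19931) + 16405 = 19392 + 16405 = 35797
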